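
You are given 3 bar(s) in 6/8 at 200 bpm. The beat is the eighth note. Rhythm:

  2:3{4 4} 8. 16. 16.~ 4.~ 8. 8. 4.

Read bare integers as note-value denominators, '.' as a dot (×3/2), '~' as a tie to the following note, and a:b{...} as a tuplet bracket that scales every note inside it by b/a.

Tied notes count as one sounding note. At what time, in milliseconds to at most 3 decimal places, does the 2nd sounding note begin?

note 2 onset = 3b = 900.0ms

1. 0.0ms @ 0 + 900.0ms (3)
2. 900.0ms @ 3 + 900.0ms (3)
3. 1800.0ms @ 6 + 450.0ms (3/2)
4. 2250.0ms @ 15/2 + 225.0ms (3/4)
5. 2475.0ms @ 33/4 + 1575.0ms (21/4)
6. 4050.0ms @ 27/2 + 450.0ms (3/2)
7. 4500.0ms @ 15 + 900.0ms (3)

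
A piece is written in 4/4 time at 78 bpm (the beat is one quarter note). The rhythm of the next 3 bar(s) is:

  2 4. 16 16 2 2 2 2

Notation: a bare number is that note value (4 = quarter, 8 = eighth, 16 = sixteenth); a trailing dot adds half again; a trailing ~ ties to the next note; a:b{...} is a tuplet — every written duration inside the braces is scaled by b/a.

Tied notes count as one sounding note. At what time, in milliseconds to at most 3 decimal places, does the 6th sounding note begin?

1. 0.0ms @ 0 + 1538.462ms (2)
2. 1538.462ms @ 2 + 1153.846ms (3/2)
3. 2692.308ms @ 7/2 + 192.308ms (1/4)
4. 2884.615ms @ 15/4 + 192.308ms (1/4)
5. 3076.923ms @ 4 + 1538.462ms (2)
6. 4615.385ms @ 6 + 1538.462ms (2)
7. 6153.846ms @ 8 + 1538.462ms (2)
8. 7692.308ms @ 10 + 1538.462ms (2)

note 6 onset = 6b = 4615.385ms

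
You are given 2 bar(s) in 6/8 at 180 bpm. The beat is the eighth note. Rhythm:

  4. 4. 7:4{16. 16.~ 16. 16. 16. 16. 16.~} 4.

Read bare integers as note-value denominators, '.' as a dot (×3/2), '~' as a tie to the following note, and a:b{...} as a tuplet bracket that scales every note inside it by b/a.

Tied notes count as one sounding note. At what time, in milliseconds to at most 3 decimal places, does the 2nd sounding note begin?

note 2 onset = 3b = 1000.0ms

1. 0.0ms @ 0 + 1000.0ms (3)
2. 1000.0ms @ 3 + 1000.0ms (3)
3. 2000.0ms @ 6 + 142.857ms (3/7)
4. 2142.857ms @ 45/7 + 285.714ms (6/7)
5. 2428.571ms @ 51/7 + 142.857ms (3/7)
6. 2571.429ms @ 54/7 + 142.857ms (3/7)
7. 2714.286ms @ 57/7 + 142.857ms (3/7)
8. 2857.143ms @ 60/7 + 1142.857ms (24/7)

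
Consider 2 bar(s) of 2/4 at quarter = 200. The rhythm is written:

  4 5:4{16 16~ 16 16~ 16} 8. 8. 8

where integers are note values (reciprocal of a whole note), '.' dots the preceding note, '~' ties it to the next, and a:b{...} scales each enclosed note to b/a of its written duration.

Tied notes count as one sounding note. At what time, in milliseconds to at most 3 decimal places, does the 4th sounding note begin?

1. 0.0ms @ 0 + 300.0ms (1)
2. 300.0ms @ 1 + 60.0ms (1/5)
3. 360.0ms @ 6/5 + 120.0ms (2/5)
4. 480.0ms @ 8/5 + 120.0ms (2/5)
5. 600.0ms @ 2 + 225.0ms (3/4)
6. 825.0ms @ 11/4 + 225.0ms (3/4)
7. 1050.0ms @ 7/2 + 150.0ms (1/2)

note 4 onset = 8/5b = 480.0ms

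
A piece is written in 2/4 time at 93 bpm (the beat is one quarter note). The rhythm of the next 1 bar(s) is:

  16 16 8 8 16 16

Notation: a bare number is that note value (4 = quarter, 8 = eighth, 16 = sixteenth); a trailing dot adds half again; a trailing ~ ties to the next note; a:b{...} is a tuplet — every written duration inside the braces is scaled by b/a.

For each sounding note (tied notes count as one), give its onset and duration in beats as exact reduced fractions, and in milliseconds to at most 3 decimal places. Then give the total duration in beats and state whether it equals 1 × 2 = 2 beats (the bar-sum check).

1) 0.0ms=0b +161.29ms=1/4b
2) 161.29ms=1/4b +161.29ms=1/4b
3) 322.581ms=1/2b +322.581ms=1/2b
4) 645.161ms=1b +322.581ms=1/2b
5) 967.742ms=3/2b +161.29ms=1/4b
6) 1129.032ms=7/4b +161.29ms=1/4b
Σ=2b of 2 (93bpm 2/4) — PASS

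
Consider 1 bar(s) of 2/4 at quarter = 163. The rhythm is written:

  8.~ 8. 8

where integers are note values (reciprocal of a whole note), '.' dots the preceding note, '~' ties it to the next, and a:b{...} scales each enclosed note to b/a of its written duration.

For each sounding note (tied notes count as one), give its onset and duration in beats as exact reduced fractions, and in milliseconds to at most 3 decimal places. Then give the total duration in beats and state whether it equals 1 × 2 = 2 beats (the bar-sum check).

1) 0.0ms=0b +552.147ms=3/2b
2) 552.147ms=3/2b +184.049ms=1/2b
Σ=2b of 2 (163bpm 2/4) — PASS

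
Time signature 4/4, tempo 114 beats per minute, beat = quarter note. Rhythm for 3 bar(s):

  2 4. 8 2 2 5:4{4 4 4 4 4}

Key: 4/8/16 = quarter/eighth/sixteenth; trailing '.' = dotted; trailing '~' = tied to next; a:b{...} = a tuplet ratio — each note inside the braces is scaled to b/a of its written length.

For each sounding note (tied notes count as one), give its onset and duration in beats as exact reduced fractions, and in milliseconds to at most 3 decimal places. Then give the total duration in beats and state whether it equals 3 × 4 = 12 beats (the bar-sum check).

1) 0.0ms=0b +1052.632ms=2b
2) 1052.632ms=2b +789.474ms=3/2b
3) 1842.105ms=7/2b +263.158ms=1/2b
4) 2105.263ms=4b +1052.632ms=2b
5) 3157.895ms=6b +1052.632ms=2b
6) 4210.526ms=8b +421.053ms=4/5b
7) 4631.579ms=44/5b +421.053ms=4/5b
8) 5052.632ms=48/5b +421.053ms=4/5b
9) 5473.684ms=52/5b +421.053ms=4/5b
10) 5894.737ms=56/5b +421.053ms=4/5b
Σ=12b of 12 (114bpm 4/4) — PASS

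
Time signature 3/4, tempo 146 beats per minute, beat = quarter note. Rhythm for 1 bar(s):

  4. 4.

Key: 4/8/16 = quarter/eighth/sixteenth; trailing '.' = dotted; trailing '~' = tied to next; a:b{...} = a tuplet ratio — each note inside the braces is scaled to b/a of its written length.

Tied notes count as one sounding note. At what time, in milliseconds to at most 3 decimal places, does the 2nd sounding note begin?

note 2 onset = 3/2b = 616.438ms

1. 0.0ms @ 0 + 616.438ms (3/2)
2. 616.438ms @ 3/2 + 616.438ms (3/2)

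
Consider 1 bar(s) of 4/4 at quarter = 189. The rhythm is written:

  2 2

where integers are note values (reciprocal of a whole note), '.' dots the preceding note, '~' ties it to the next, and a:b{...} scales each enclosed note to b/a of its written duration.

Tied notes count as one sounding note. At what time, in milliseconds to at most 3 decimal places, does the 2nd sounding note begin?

note 2 onset = 2b = 634.921ms

1. 0.0ms @ 0 + 634.921ms (2)
2. 634.921ms @ 2 + 634.921ms (2)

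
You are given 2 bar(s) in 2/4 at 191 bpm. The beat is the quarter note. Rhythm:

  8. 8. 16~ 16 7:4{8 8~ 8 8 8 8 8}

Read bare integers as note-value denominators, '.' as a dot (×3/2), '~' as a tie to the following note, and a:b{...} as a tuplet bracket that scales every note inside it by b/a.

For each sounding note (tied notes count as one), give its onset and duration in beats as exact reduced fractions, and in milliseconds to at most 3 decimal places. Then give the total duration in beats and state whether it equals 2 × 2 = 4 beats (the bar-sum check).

1) 0.0ms=0b +235.602ms=3/4b
2) 235.602ms=3/4b +235.602ms=3/4b
3) 471.204ms=3/2b +157.068ms=1/2b
4) 628.272ms=2b +89.753ms=2/7b
5) 718.025ms=16/7b +179.506ms=4/7b
6) 897.532ms=20/7b +89.753ms=2/7b
7) 987.285ms=22/7b +89.753ms=2/7b
8) 1077.038ms=24/7b +89.753ms=2/7b
9) 1166.791ms=26/7b +89.753ms=2/7b
Σ=4b of 4 (191bpm 2/4) — PASS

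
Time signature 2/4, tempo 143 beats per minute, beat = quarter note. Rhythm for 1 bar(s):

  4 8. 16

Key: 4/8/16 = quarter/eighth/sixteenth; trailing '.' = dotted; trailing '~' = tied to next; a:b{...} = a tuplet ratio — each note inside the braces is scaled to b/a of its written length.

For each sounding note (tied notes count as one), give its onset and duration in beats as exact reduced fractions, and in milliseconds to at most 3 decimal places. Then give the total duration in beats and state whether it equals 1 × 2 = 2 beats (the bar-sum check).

1) 0.0ms=0b +419.58ms=1b
2) 419.58ms=1b +314.685ms=3/4b
3) 734.266ms=7/4b +104.895ms=1/4b
Σ=2b of 2 (143bpm 2/4) — PASS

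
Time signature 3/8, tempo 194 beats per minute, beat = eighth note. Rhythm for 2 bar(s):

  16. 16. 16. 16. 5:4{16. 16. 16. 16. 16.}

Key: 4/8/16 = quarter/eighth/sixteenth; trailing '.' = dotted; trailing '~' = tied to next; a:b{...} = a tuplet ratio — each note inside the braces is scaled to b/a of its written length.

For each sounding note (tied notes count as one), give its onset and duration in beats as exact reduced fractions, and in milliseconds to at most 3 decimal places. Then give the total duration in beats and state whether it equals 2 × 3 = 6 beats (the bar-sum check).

1) 0.0ms=0b +231.959ms=3/4b
2) 231.959ms=3/4b +231.959ms=3/4b
3) 463.918ms=3/2b +231.959ms=3/4b
4) 695.876ms=9/4b +231.959ms=3/4b
5) 927.835ms=3b +185.567ms=3/5b
6) 1113.402ms=18/5b +185.567ms=3/5b
7) 1298.969ms=21/5b +185.567ms=3/5b
8) 1484.536ms=24/5b +185.567ms=3/5b
9) 1670.103ms=27/5b +185.567ms=3/5b
Σ=6b of 6 (194bpm 3/8) — PASS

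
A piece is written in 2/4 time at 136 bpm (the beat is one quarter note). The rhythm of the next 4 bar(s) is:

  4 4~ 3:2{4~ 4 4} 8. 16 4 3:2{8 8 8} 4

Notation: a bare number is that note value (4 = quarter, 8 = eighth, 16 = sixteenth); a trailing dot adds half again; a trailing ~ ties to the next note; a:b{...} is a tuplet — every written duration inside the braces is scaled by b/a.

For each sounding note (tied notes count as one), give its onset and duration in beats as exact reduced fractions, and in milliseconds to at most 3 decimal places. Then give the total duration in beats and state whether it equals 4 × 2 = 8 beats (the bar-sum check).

1) 0.0ms=0b +441.176ms=1b
2) 441.176ms=1b +1029.412ms=7/3b
3) 1470.588ms=10/3b +294.118ms=2/3b
4) 1764.706ms=4b +330.882ms=3/4b
5) 2095.588ms=19/4b +110.294ms=1/4b
6) 2205.882ms=5b +441.176ms=1b
7) 2647.059ms=6b +147.059ms=1/3b
8) 2794.118ms=19/3b +147.059ms=1/3b
9) 2941.176ms=20/3b +147.059ms=1/3b
10) 3088.235ms=7b +441.176ms=1b
Σ=8b of 8 (136bpm 2/4) — PASS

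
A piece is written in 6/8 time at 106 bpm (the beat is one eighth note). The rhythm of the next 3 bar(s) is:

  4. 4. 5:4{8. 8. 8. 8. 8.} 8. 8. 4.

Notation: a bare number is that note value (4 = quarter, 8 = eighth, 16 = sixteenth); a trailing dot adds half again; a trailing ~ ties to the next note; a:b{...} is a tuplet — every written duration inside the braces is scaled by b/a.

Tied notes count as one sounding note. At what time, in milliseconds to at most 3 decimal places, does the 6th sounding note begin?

1. 0.0ms @ 0 + 1698.113ms (3)
2. 1698.113ms @ 3 + 1698.113ms (3)
3. 3396.226ms @ 6 + 679.245ms (6/5)
4. 4075.472ms @ 36/5 + 679.245ms (6/5)
5. 4754.717ms @ 42/5 + 679.245ms (6/5)
6. 5433.962ms @ 48/5 + 679.245ms (6/5)
7. 6113.208ms @ 54/5 + 679.245ms (6/5)
8. 6792.453ms @ 12 + 849.057ms (3/2)
9. 7641.509ms @ 27/2 + 849.057ms (3/2)
10. 8490.566ms @ 15 + 1698.113ms (3)

note 6 onset = 48/5b = 5433.962ms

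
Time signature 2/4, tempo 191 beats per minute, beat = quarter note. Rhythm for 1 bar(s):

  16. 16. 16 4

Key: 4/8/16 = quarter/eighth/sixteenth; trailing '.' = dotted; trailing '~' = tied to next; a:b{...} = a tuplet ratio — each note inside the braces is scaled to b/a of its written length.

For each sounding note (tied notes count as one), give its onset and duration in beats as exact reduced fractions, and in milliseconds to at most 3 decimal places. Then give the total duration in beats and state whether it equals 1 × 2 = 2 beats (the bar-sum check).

1) 0.0ms=0b +117.801ms=3/8b
2) 117.801ms=3/8b +117.801ms=3/8b
3) 235.602ms=3/4b +78.534ms=1/4b
4) 314.136ms=1b +314.136ms=1b
Σ=2b of 2 (191bpm 2/4) — PASS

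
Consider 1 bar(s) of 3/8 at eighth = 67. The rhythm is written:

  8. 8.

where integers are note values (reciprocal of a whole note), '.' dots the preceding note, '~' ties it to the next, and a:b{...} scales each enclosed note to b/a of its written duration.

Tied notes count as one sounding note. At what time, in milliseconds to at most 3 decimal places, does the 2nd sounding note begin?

1. 0.0ms @ 0 + 1343.284ms (3/2)
2. 1343.284ms @ 3/2 + 1343.284ms (3/2)

note 2 onset = 3/2b = 1343.284ms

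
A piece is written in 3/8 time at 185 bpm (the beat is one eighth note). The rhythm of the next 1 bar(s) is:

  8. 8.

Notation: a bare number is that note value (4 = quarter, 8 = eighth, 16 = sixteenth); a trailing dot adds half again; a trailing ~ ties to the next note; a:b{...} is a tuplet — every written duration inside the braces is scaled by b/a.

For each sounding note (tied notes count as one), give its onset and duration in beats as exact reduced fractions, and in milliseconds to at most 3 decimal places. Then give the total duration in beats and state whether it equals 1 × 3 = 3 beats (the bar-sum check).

1) 0.0ms=0b +486.486ms=3/2b
2) 486.486ms=3/2b +486.486ms=3/2b
Σ=3b of 3 (185bpm 3/8) — PASS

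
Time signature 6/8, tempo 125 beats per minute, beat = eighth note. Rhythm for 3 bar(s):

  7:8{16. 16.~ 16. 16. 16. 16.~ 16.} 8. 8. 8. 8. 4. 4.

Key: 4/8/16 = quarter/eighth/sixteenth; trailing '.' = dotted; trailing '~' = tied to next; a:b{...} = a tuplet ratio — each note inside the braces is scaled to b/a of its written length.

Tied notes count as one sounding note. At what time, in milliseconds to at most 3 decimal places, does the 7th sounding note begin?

1. 0.0ms @ 0 + 411.429ms (6/7)
2. 411.429ms @ 6/7 + 822.857ms (12/7)
3. 1234.286ms @ 18/7 + 411.429ms (6/7)
4. 1645.714ms @ 24/7 + 411.429ms (6/7)
5. 2057.143ms @ 30/7 + 822.857ms (12/7)
6. 2880.0ms @ 6 + 720.0ms (3/2)
7. 3600.0ms @ 15/2 + 720.0ms (3/2)
8. 4320.0ms @ 9 + 720.0ms (3/2)
9. 5040.0ms @ 21/2 + 720.0ms (3/2)
10. 5760.0ms @ 12 + 1440.0ms (3)
11. 7200.0ms @ 15 + 1440.0ms (3)

note 7 onset = 15/2b = 3600.0ms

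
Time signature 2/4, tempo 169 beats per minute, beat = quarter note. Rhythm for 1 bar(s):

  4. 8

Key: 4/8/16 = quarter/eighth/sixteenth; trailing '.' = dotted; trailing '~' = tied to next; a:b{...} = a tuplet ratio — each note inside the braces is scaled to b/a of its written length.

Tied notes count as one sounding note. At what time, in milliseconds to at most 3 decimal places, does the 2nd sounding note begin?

1. 0.0ms @ 0 + 532.544ms (3/2)
2. 532.544ms @ 3/2 + 177.515ms (1/2)

note 2 onset = 3/2b = 532.544ms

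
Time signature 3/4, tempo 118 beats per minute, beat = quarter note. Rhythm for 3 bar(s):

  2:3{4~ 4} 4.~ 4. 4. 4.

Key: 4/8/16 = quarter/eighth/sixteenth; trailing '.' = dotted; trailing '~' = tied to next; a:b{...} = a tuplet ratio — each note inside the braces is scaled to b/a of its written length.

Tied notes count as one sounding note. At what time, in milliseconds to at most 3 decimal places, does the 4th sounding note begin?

1. 0.0ms @ 0 + 1525.424ms (3)
2. 1525.424ms @ 3 + 1525.424ms (3)
3. 3050.847ms @ 6 + 762.712ms (3/2)
4. 3813.559ms @ 15/2 + 762.712ms (3/2)

note 4 onset = 15/2b = 3813.559ms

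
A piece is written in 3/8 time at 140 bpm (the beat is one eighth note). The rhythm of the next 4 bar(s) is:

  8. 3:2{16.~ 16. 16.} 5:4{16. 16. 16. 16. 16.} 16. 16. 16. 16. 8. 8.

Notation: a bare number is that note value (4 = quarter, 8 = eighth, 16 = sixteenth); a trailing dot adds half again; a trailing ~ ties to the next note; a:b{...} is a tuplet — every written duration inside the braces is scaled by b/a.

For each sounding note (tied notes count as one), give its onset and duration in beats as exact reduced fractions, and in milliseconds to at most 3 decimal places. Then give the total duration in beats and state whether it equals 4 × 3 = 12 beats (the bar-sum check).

1) 0.0ms=0b +642.857ms=3/2b
2) 642.857ms=3/2b +428.571ms=1b
3) 1071.429ms=5/2b +214.286ms=1/2b
4) 1285.714ms=3b +257.143ms=3/5b
5) 1542.857ms=18/5b +257.143ms=3/5b
6) 1800.0ms=21/5b +257.143ms=3/5b
7) 2057.143ms=24/5b +257.143ms=3/5b
8) 2314.286ms=27/5b +257.143ms=3/5b
9) 2571.429ms=6b +321.429ms=3/4b
10) 2892.857ms=27/4b +321.429ms=3/4b
11) 3214.286ms=15/2b +321.429ms=3/4b
12) 3535.714ms=33/4b +321.429ms=3/4b
13) 3857.143ms=9b +642.857ms=3/2b
14) 4500.0ms=21/2b +642.857ms=3/2b
Σ=12b of 12 (140bpm 3/8) — PASS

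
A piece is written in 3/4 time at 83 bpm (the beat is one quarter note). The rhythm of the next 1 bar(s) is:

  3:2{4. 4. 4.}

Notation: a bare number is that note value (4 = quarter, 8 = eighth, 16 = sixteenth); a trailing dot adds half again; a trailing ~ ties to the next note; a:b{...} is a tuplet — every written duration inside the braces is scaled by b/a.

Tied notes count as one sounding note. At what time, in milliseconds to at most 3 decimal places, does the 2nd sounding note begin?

1. 0.0ms @ 0 + 722.892ms (1)
2. 722.892ms @ 1 + 722.892ms (1)
3. 1445.783ms @ 2 + 722.892ms (1)

note 2 onset = 1b = 722.892ms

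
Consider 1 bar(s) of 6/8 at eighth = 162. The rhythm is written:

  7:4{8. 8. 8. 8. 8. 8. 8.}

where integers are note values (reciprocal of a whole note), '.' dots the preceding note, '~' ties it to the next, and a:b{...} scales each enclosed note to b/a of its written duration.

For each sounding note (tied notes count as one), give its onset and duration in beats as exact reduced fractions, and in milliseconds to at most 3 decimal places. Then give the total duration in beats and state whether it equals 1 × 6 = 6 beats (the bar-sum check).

1) 0.0ms=0b +317.46ms=6/7b
2) 317.46ms=6/7b +317.46ms=6/7b
3) 634.921ms=12/7b +317.46ms=6/7b
4) 952.381ms=18/7b +317.46ms=6/7b
5) 1269.841ms=24/7b +317.46ms=6/7b
6) 1587.302ms=30/7b +317.46ms=6/7b
7) 1904.762ms=36/7b +317.46ms=6/7b
Σ=6b of 6 (162bpm 6/8) — PASS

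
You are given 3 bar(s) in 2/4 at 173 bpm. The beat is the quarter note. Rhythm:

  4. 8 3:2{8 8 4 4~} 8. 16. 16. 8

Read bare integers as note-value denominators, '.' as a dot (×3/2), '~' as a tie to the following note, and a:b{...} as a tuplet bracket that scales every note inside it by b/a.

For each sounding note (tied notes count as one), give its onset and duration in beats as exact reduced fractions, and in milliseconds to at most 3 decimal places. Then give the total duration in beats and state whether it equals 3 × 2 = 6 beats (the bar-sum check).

1) 0.0ms=0b +520.231ms=3/2b
2) 520.231ms=3/2b +173.41ms=1/2b
3) 693.642ms=2b +115.607ms=1/3b
4) 809.249ms=7/3b +115.607ms=1/3b
5) 924.855ms=8/3b +231.214ms=2/3b
6) 1156.069ms=10/3b +491.329ms=17/12b
7) 1647.399ms=19/4b +130.058ms=3/8b
8) 1777.457ms=41/8b +130.058ms=3/8b
9) 1907.514ms=11/2b +173.41ms=1/2b
Σ=6b of 6 (173bpm 2/4) — PASS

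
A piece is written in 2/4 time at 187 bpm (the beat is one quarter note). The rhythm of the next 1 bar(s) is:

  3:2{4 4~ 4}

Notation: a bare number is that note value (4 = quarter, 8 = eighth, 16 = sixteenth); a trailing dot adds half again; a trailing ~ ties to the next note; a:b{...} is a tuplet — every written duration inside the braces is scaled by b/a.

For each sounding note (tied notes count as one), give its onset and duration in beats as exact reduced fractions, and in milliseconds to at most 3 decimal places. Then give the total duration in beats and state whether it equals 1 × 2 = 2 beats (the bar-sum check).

1) 0.0ms=0b +213.904ms=2/3b
2) 213.904ms=2/3b +427.807ms=4/3b
Σ=2b of 2 (187bpm 2/4) — PASS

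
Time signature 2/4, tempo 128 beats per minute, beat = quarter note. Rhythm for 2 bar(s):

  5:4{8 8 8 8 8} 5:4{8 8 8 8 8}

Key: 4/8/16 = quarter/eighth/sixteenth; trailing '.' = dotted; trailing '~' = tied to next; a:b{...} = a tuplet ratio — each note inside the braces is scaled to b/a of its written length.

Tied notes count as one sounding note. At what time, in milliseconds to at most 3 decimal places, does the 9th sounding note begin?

1. 0.0ms @ 0 + 187.5ms (2/5)
2. 187.5ms @ 2/5 + 187.5ms (2/5)
3. 375.0ms @ 4/5 + 187.5ms (2/5)
4. 562.5ms @ 6/5 + 187.5ms (2/5)
5. 750.0ms @ 8/5 + 187.5ms (2/5)
6. 937.5ms @ 2 + 187.5ms (2/5)
7. 1125.0ms @ 12/5 + 187.5ms (2/5)
8. 1312.5ms @ 14/5 + 187.5ms (2/5)
9. 1500.0ms @ 16/5 + 187.5ms (2/5)
10. 1687.5ms @ 18/5 + 187.5ms (2/5)

note 9 onset = 16/5b = 1500.0ms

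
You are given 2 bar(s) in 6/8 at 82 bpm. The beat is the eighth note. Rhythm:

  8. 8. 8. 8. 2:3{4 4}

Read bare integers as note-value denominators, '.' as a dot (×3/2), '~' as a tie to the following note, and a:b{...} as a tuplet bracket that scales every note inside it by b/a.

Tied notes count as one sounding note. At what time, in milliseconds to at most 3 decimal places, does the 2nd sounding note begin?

1. 0.0ms @ 0 + 1097.561ms (3/2)
2. 1097.561ms @ 3/2 + 1097.561ms (3/2)
3. 2195.122ms @ 3 + 1097.561ms (3/2)
4. 3292.683ms @ 9/2 + 1097.561ms (3/2)
5. 4390.244ms @ 6 + 2195.122ms (3)
6. 6585.366ms @ 9 + 2195.122ms (3)

note 2 onset = 3/2b = 1097.561ms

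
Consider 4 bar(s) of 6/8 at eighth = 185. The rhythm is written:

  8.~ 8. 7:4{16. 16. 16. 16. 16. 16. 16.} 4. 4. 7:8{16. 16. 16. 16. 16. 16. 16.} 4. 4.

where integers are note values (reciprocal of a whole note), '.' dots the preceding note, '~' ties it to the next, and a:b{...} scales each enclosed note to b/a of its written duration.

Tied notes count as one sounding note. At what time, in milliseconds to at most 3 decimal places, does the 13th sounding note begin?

note 13 onset = 96/7b = 4447.876ms

1. 0.0ms @ 0 + 972.973ms (3)
2. 972.973ms @ 3 + 138.996ms (3/7)
3. 1111.969ms @ 24/7 + 138.996ms (3/7)
4. 1250.965ms @ 27/7 + 138.996ms (3/7)
5. 1389.961ms @ 30/7 + 138.996ms (3/7)
6. 1528.958ms @ 33/7 + 138.996ms (3/7)
7. 1667.954ms @ 36/7 + 138.996ms (3/7)
8. 1806.95ms @ 39/7 + 138.996ms (3/7)
9. 1945.946ms @ 6 + 972.973ms (3)
10. 2918.919ms @ 9 + 972.973ms (3)
11. 3891.892ms @ 12 + 277.992ms (6/7)
12. 4169.884ms @ 90/7 + 277.992ms (6/7)
13. 4447.876ms @ 96/7 + 277.992ms (6/7)
14. 4725.869ms @ 102/7 + 277.992ms (6/7)
15. 5003.861ms @ 108/7 + 277.992ms (6/7)
16. 5281.853ms @ 114/7 + 277.992ms (6/7)
17. 5559.846ms @ 120/7 + 277.992ms (6/7)
18. 5837.838ms @ 18 + 972.973ms (3)
19. 6810.811ms @ 21 + 972.973ms (3)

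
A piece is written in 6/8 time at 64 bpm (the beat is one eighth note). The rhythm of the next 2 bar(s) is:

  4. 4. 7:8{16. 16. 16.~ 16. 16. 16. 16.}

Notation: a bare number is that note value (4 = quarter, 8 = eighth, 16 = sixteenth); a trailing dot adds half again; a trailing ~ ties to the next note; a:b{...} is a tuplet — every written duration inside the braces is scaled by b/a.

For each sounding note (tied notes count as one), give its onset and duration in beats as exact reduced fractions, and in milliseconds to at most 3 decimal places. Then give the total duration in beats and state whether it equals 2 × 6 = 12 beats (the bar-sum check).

1) 0.0ms=0b +2812.5ms=3b
2) 2812.5ms=3b +2812.5ms=3b
3) 5625.0ms=6b +803.571ms=6/7b
4) 6428.571ms=48/7b +803.571ms=6/7b
5) 7232.143ms=54/7b +1607.143ms=12/7b
6) 8839.286ms=66/7b +803.571ms=6/7b
7) 9642.857ms=72/7b +803.571ms=6/7b
8) 10446.429ms=78/7b +803.571ms=6/7b
Σ=12b of 12 (64bpm 6/8) — PASS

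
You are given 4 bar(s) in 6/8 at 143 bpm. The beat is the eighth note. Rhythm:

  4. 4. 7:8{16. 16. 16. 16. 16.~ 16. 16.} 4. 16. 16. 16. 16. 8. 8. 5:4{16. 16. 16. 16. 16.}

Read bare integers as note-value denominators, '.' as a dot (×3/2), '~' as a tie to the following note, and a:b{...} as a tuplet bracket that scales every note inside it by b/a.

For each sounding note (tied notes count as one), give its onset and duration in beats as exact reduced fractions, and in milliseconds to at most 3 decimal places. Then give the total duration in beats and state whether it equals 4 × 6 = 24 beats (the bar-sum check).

1) 0.0ms=0b +1258.741ms=3b
2) 1258.741ms=3b +1258.741ms=3b
3) 2517.483ms=6b +359.64ms=6/7b
4) 2877.123ms=48/7b +359.64ms=6/7b
5) 3236.763ms=54/7b +359.64ms=6/7b
6) 3596.404ms=60/7b +359.64ms=6/7b
7) 3956.044ms=66/7b +719.281ms=12/7b
8) 4675.325ms=78/7b +359.64ms=6/7b
9) 5034.965ms=12b +1258.741ms=3b
10) 6293.706ms=15b +314.685ms=3/4b
11) 6608.392ms=63/4b +314.685ms=3/4b
12) 6923.077ms=33/2b +314.685ms=3/4b
13) 7237.762ms=69/4b +314.685ms=3/4b
14) 7552.448ms=18b +629.371ms=3/2b
15) 8181.818ms=39/2b +629.371ms=3/2b
16) 8811.189ms=21b +251.748ms=3/5b
17) 9062.937ms=108/5b +251.748ms=3/5b
18) 9314.685ms=111/5b +251.748ms=3/5b
19) 9566.434ms=114/5b +251.748ms=3/5b
20) 9818.182ms=117/5b +251.748ms=3/5b
Σ=24b of 24 (143bpm 6/8) — PASS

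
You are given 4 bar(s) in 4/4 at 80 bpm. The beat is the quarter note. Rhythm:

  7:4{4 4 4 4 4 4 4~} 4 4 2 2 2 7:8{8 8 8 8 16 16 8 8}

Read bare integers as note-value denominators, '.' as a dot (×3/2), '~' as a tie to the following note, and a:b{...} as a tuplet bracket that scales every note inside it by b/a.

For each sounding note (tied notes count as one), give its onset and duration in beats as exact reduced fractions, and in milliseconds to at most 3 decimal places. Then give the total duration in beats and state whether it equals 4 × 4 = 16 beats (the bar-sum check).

1) 0.0ms=0b +428.571ms=4/7b
2) 428.571ms=4/7b +428.571ms=4/7b
3) 857.143ms=8/7b +428.571ms=4/7b
4) 1285.714ms=12/7b +428.571ms=4/7b
5) 1714.286ms=16/7b +428.571ms=4/7b
6) 2142.857ms=20/7b +428.571ms=4/7b
7) 2571.429ms=24/7b +1178.571ms=11/7b
8) 3750.0ms=5b +750.0ms=1b
9) 4500.0ms=6b +1500.0ms=2b
10) 6000.0ms=8b +1500.0ms=2b
11) 7500.0ms=10b +1500.0ms=2b
12) 9000.0ms=12b +428.571ms=4/7b
13) 9428.571ms=88/7b +428.571ms=4/7b
14) 9857.143ms=92/7b +428.571ms=4/7b
15) 10285.714ms=96/7b +428.571ms=4/7b
16) 10714.286ms=100/7b +214.286ms=2/7b
17) 10928.571ms=102/7b +214.286ms=2/7b
18) 11142.857ms=104/7b +428.571ms=4/7b
19) 11571.429ms=108/7b +428.571ms=4/7b
Σ=16b of 16 (80bpm 4/4) — PASS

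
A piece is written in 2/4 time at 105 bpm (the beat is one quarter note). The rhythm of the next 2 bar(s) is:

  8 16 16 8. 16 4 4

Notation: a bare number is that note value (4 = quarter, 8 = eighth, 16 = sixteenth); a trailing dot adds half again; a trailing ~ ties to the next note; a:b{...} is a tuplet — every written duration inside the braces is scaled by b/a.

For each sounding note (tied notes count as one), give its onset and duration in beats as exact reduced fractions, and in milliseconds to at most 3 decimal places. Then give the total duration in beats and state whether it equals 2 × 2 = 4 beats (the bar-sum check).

1) 0.0ms=0b +285.714ms=1/2b
2) 285.714ms=1/2b +142.857ms=1/4b
3) 428.571ms=3/4b +142.857ms=1/4b
4) 571.429ms=1b +428.571ms=3/4b
5) 1000.0ms=7/4b +142.857ms=1/4b
6) 1142.857ms=2b +571.429ms=1b
7) 1714.286ms=3b +571.429ms=1b
Σ=4b of 4 (105bpm 2/4) — PASS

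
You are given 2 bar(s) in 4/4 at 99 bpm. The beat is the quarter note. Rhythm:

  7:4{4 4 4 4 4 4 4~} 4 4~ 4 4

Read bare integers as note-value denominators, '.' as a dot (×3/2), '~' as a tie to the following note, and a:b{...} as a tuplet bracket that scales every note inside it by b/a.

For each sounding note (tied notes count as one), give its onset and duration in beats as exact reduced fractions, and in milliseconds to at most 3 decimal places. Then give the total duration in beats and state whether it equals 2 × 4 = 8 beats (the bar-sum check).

1) 0.0ms=0b +346.32ms=4/7b
2) 346.32ms=4/7b +346.32ms=4/7b
3) 692.641ms=8/7b +346.32ms=4/7b
4) 1038.961ms=12/7b +346.32ms=4/7b
5) 1385.281ms=16/7b +346.32ms=4/7b
6) 1731.602ms=20/7b +346.32ms=4/7b
7) 2077.922ms=24/7b +952.381ms=11/7b
8) 3030.303ms=5b +1212.121ms=2b
9) 4242.424ms=7b +606.061ms=1b
Σ=8b of 8 (99bpm 4/4) — PASS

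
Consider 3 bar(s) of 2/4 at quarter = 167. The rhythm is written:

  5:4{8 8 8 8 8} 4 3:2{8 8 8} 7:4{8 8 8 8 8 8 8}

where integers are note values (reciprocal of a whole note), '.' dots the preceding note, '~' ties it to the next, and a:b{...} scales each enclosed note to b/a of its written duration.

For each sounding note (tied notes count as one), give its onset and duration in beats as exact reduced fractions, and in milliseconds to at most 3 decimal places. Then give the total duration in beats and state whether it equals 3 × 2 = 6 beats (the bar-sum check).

1) 0.0ms=0b +143.713ms=2/5b
2) 143.713ms=2/5b +143.713ms=2/5b
3) 287.425ms=4/5b +143.713ms=2/5b
4) 431.138ms=6/5b +143.713ms=2/5b
5) 574.85ms=8/5b +143.713ms=2/5b
6) 718.563ms=2b +359.281ms=1b
7) 1077.844ms=3b +119.76ms=1/3b
8) 1197.605ms=10/3b +119.76ms=1/3b
9) 1317.365ms=11/3b +119.76ms=1/3b
10) 1437.126ms=4b +102.652ms=2/7b
11) 1539.778ms=30/7b +102.652ms=2/7b
12) 1642.429ms=32/7b +102.652ms=2/7b
13) 1745.081ms=34/7b +102.652ms=2/7b
14) 1847.733ms=36/7b +102.652ms=2/7b
15) 1950.385ms=38/7b +102.652ms=2/7b
16) 2053.037ms=40/7b +102.652ms=2/7b
Σ=6b of 6 (167bpm 2/4) — PASS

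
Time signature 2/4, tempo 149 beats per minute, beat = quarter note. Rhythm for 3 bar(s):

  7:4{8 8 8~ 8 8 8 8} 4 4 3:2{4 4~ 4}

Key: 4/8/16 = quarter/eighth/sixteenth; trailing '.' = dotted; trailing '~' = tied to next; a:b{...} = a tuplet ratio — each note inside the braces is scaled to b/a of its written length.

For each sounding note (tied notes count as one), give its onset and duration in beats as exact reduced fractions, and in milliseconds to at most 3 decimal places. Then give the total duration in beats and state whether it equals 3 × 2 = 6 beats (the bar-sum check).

1) 0.0ms=0b +115.053ms=2/7b
2) 115.053ms=2/7b +115.053ms=2/7b
3) 230.105ms=4/7b +230.105ms=4/7b
4) 460.211ms=8/7b +115.053ms=2/7b
5) 575.264ms=10/7b +115.053ms=2/7b
6) 690.316ms=12/7b +115.053ms=2/7b
7) 805.369ms=2b +402.685ms=1b
8) 1208.054ms=3b +402.685ms=1b
9) 1610.738ms=4b +268.456ms=2/3b
10) 1879.195ms=14/3b +536.913ms=4/3b
Σ=6b of 6 (149bpm 2/4) — PASS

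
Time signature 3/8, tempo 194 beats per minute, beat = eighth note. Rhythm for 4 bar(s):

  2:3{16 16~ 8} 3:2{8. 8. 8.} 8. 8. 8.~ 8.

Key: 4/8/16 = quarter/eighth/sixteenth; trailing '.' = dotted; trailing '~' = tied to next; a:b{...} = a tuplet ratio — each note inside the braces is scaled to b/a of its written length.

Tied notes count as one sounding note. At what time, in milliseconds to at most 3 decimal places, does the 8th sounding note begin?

note 8 onset = 9b = 2783.505ms

1. 0.0ms @ 0 + 231.959ms (3/4)
2. 231.959ms @ 3/4 + 695.876ms (9/4)
3. 927.835ms @ 3 + 309.278ms (1)
4. 1237.113ms @ 4 + 309.278ms (1)
5. 1546.392ms @ 5 + 309.278ms (1)
6. 1855.67ms @ 6 + 463.918ms (3/2)
7. 2319.588ms @ 15/2 + 463.918ms (3/2)
8. 2783.505ms @ 9 + 927.835ms (3)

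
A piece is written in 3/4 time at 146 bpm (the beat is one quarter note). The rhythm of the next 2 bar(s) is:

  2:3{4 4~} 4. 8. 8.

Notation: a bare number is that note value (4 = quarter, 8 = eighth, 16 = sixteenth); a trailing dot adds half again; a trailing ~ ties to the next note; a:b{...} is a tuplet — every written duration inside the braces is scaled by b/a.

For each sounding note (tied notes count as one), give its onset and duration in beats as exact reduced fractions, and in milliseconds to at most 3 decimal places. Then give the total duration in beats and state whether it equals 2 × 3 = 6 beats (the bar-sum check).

1) 0.0ms=0b +616.438ms=3/2b
2) 616.438ms=3/2b +1232.877ms=3b
3) 1849.315ms=9/2b +308.219ms=3/4b
4) 2157.534ms=21/4b +308.219ms=3/4b
Σ=6b of 6 (146bpm 3/4) — PASS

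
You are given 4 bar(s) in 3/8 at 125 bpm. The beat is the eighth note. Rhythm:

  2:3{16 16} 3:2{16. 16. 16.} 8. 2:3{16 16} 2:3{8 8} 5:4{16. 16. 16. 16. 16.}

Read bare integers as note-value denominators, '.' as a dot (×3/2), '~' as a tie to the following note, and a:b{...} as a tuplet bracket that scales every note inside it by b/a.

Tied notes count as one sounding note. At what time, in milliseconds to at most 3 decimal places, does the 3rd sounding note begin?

1. 0.0ms @ 0 + 360.0ms (3/4)
2. 360.0ms @ 3/4 + 360.0ms (3/4)
3. 720.0ms @ 3/2 + 240.0ms (1/2)
4. 960.0ms @ 2 + 240.0ms (1/2)
5. 1200.0ms @ 5/2 + 240.0ms (1/2)
6. 1440.0ms @ 3 + 720.0ms (3/2)
7. 2160.0ms @ 9/2 + 360.0ms (3/4)
8. 2520.0ms @ 21/4 + 360.0ms (3/4)
9. 2880.0ms @ 6 + 720.0ms (3/2)
10. 3600.0ms @ 15/2 + 720.0ms (3/2)
11. 4320.0ms @ 9 + 288.0ms (3/5)
12. 4608.0ms @ 48/5 + 288.0ms (3/5)
13. 4896.0ms @ 51/5 + 288.0ms (3/5)
14. 5184.0ms @ 54/5 + 288.0ms (3/5)
15. 5472.0ms @ 57/5 + 288.0ms (3/5)

note 3 onset = 3/2b = 720.0ms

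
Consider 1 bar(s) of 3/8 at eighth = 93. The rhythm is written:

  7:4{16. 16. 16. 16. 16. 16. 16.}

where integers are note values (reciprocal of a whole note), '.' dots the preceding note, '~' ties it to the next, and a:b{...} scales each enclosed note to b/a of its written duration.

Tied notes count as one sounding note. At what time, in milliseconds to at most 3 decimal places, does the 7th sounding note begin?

1. 0.0ms @ 0 + 276.498ms (3/7)
2. 276.498ms @ 3/7 + 276.498ms (3/7)
3. 552.995ms @ 6/7 + 276.498ms (3/7)
4. 829.493ms @ 9/7 + 276.498ms (3/7)
5. 1105.991ms @ 12/7 + 276.498ms (3/7)
6. 1382.488ms @ 15/7 + 276.498ms (3/7)
7. 1658.986ms @ 18/7 + 276.498ms (3/7)

note 7 onset = 18/7b = 1658.986ms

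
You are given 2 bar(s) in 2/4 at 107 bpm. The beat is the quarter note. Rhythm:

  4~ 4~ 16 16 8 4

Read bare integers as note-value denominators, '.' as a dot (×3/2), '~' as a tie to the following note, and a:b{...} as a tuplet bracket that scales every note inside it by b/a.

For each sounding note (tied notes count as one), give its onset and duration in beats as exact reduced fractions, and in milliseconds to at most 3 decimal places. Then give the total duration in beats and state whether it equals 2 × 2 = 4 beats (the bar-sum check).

1) 0.0ms=0b +1261.682ms=9/4b
2) 1261.682ms=9/4b +140.187ms=1/4b
3) 1401.869ms=5/2b +280.374ms=1/2b
4) 1682.243ms=3b +560.748ms=1b
Σ=4b of 4 (107bpm 2/4) — PASS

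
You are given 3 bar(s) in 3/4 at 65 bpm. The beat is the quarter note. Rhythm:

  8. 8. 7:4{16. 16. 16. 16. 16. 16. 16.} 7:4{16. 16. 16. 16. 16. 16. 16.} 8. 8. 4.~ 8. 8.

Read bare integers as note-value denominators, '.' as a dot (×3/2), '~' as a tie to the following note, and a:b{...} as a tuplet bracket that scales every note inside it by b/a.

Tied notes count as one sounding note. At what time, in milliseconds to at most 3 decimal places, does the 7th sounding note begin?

1. 0.0ms @ 0 + 692.308ms (3/4)
2. 692.308ms @ 3/4 + 692.308ms (3/4)
3. 1384.615ms @ 3/2 + 197.802ms (3/14)
4. 1582.418ms @ 12/7 + 197.802ms (3/14)
5. 1780.22ms @ 27/14 + 197.802ms (3/14)
6. 1978.022ms @ 15/7 + 197.802ms (3/14)
7. 2175.824ms @ 33/14 + 197.802ms (3/14)
8. 2373.626ms @ 18/7 + 197.802ms (3/14)
9. 2571.429ms @ 39/14 + 197.802ms (3/14)
10. 2769.231ms @ 3 + 197.802ms (3/14)
11. 2967.033ms @ 45/14 + 197.802ms (3/14)
12. 3164.835ms @ 24/7 + 197.802ms (3/14)
13. 3362.637ms @ 51/14 + 197.802ms (3/14)
14. 3560.44ms @ 27/7 + 197.802ms (3/14)
15. 3758.242ms @ 57/14 + 197.802ms (3/14)
16. 3956.044ms @ 30/7 + 197.802ms (3/14)
17. 4153.846ms @ 9/2 + 692.308ms (3/4)
18. 4846.154ms @ 21/4 + 692.308ms (3/4)
19. 5538.462ms @ 6 + 2076.923ms (9/4)
20. 7615.385ms @ 33/4 + 692.308ms (3/4)

note 7 onset = 33/14b = 2175.824ms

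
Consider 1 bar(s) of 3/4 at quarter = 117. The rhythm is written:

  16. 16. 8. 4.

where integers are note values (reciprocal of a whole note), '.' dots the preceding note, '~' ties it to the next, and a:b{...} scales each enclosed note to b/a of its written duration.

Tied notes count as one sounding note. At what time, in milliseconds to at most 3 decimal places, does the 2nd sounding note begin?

1. 0.0ms @ 0 + 192.308ms (3/8)
2. 192.308ms @ 3/8 + 192.308ms (3/8)
3. 384.615ms @ 3/4 + 384.615ms (3/4)
4. 769.231ms @ 3/2 + 769.231ms (3/2)

note 2 onset = 3/8b = 192.308ms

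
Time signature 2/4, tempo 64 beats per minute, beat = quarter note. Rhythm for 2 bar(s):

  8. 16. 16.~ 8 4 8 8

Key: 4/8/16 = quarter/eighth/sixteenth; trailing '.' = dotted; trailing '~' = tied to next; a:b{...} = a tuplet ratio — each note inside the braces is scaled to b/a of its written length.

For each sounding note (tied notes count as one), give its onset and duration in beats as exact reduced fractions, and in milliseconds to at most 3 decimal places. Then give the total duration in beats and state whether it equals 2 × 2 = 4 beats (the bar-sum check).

1) 0.0ms=0b +703.125ms=3/4b
2) 703.125ms=3/4b +351.562ms=3/8b
3) 1054.688ms=9/8b +820.312ms=7/8b
4) 1875.0ms=2b +937.5ms=1b
5) 2812.5ms=3b +468.75ms=1/2b
6) 3281.25ms=7/2b +468.75ms=1/2b
Σ=4b of 4 (64bpm 2/4) — PASS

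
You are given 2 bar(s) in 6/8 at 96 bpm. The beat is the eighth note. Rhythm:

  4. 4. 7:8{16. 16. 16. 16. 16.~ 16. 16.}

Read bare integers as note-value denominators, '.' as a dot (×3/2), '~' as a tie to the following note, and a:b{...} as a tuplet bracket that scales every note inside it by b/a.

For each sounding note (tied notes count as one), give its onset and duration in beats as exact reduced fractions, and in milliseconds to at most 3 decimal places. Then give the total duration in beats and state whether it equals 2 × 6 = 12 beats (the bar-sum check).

1) 0.0ms=0b +1875.0ms=3b
2) 1875.0ms=3b +1875.0ms=3b
3) 3750.0ms=6b +535.714ms=6/7b
4) 4285.714ms=48/7b +535.714ms=6/7b
5) 4821.429ms=54/7b +535.714ms=6/7b
6) 5357.143ms=60/7b +535.714ms=6/7b
7) 5892.857ms=66/7b +1071.429ms=12/7b
8) 6964.286ms=78/7b +535.714ms=6/7b
Σ=12b of 12 (96bpm 6/8) — PASS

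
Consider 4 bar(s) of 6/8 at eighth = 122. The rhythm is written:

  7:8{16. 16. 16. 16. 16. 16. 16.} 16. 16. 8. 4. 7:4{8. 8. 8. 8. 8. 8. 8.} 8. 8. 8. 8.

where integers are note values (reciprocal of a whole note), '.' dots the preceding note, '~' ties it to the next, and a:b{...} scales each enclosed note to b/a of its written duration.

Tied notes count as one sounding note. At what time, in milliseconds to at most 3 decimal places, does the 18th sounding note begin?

1. 0.0ms @ 0 + 421.546ms (6/7)
2. 421.546ms @ 6/7 + 421.546ms (6/7)
3. 843.091ms @ 12/7 + 421.546ms (6/7)
4. 1264.637ms @ 18/7 + 421.546ms (6/7)
5. 1686.183ms @ 24/7 + 421.546ms (6/7)
6. 2107.728ms @ 30/7 + 421.546ms (6/7)
7. 2529.274ms @ 36/7 + 421.546ms (6/7)
8. 2950.82ms @ 6 + 368.852ms (3/4)
9. 3319.672ms @ 27/4 + 368.852ms (3/4)
10. 3688.525ms @ 15/2 + 737.705ms (3/2)
11. 4426.23ms @ 9 + 1475.41ms (3)
12. 5901.639ms @ 12 + 421.546ms (6/7)
13. 6323.185ms @ 90/7 + 421.546ms (6/7)
14. 6744.731ms @ 96/7 + 421.546ms (6/7)
15. 7166.276ms @ 102/7 + 421.546ms (6/7)
16. 7587.822ms @ 108/7 + 421.546ms (6/7)
17. 8009.368ms @ 114/7 + 421.546ms (6/7)
18. 8430.913ms @ 120/7 + 421.546ms (6/7)
19. 8852.459ms @ 18 + 737.705ms (3/2)
20. 9590.164ms @ 39/2 + 737.705ms (3/2)
21. 10327.869ms @ 21 + 737.705ms (3/2)
22. 11065.574ms @ 45/2 + 737.705ms (3/2)

note 18 onset = 120/7b = 8430.913ms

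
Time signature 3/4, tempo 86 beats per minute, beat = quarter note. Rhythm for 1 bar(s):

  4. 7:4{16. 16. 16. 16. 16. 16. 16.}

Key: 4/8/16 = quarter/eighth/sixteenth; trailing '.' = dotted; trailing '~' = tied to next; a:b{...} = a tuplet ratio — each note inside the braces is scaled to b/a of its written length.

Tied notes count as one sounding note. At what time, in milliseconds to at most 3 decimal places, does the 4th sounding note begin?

note 4 onset = 27/14b = 1345.515ms

1. 0.0ms @ 0 + 1046.512ms (3/2)
2. 1046.512ms @ 3/2 + 149.502ms (3/14)
3. 1196.013ms @ 12/7 + 149.502ms (3/14)
4. 1345.515ms @ 27/14 + 149.502ms (3/14)
5. 1495.017ms @ 15/7 + 149.502ms (3/14)
6. 1644.518ms @ 33/14 + 149.502ms (3/14)
7. 1794.02ms @ 18/7 + 149.502ms (3/14)
8. 1943.522ms @ 39/14 + 149.502ms (3/14)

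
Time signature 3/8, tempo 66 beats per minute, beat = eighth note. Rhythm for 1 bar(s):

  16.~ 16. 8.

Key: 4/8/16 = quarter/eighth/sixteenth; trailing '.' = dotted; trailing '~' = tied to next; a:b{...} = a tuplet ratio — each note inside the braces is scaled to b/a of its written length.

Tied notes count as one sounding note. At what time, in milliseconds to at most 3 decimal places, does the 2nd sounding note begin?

1. 0.0ms @ 0 + 1363.636ms (3/2)
2. 1363.636ms @ 3/2 + 1363.636ms (3/2)

note 2 onset = 3/2b = 1363.636ms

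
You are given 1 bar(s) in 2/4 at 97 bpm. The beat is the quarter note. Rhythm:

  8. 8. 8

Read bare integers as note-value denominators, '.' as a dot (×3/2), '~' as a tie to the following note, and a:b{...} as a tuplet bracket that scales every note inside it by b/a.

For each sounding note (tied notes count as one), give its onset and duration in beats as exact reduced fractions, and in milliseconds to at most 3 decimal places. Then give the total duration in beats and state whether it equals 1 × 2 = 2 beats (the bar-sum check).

1) 0.0ms=0b +463.918ms=3/4b
2) 463.918ms=3/4b +463.918ms=3/4b
3) 927.835ms=3/2b +309.278ms=1/2b
Σ=2b of 2 (97bpm 2/4) — PASS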